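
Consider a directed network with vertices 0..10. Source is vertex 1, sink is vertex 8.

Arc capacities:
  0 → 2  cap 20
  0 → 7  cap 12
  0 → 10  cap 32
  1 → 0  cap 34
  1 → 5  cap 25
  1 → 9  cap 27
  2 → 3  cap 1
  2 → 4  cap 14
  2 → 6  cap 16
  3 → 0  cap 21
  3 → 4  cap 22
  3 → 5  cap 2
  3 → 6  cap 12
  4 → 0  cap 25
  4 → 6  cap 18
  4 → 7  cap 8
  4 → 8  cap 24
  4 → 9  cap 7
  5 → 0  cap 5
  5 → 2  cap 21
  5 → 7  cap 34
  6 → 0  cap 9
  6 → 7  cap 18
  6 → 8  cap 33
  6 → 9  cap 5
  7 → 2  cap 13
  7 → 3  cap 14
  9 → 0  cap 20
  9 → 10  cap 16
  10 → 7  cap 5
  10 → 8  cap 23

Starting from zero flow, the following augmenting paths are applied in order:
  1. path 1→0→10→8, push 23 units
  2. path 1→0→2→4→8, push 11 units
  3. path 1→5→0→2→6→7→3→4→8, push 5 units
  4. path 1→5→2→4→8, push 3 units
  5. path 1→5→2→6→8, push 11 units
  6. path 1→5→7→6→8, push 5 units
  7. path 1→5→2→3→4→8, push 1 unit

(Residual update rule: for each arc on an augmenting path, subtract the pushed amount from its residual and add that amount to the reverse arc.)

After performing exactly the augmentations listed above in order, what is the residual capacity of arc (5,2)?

after path 1 (1→0→10→8, push 23): res(5,2)=21
after path 2 (1→0→2→4→8, push 11): res(5,2)=21
after path 3 (1→5→0→2→6→7→3→4→8, push 5): res(5,2)=21
after path 4 (1→5→2→4→8, push 3): res(5,2)=18
after path 5 (1→5→2→6→8, push 11): res(5,2)=7
after path 6 (1→5→7→6→8, push 5): res(5,2)=7
after path 7 (1→5→2→3→4→8, push 1): res(5,2)=6

Residual capacity of (5,2): 6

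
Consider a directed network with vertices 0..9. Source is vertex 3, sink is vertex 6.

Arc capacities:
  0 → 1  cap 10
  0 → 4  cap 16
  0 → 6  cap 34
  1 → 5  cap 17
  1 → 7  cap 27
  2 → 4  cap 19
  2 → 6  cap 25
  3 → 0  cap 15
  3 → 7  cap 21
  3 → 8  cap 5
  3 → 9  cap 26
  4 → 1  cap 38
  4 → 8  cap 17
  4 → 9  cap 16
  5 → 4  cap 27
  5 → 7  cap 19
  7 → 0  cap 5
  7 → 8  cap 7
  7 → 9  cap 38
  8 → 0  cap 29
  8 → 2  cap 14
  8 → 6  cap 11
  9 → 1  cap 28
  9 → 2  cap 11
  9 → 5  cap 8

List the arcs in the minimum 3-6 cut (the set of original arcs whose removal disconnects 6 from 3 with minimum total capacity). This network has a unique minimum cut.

augment #1: 3→0→6 push 15
augment #2: 3→8→6 push 5
augment #3: 3→7→0→6 push 5
augment #4: 3→7→8→6 push 6
augment #5: 3→9→2→6 push 11
augment #6: 3→7→8→0→6 push 1
augment #7: 3→9→5→4→8→0→6 push 8
augment #8: 3→9→1→5→4→8→0→6 push 5
augment #9: 3→9→1→5→4→8→2→6 push 2
augment #10: 3→7→9→1→5→4→8→2→6 push 2
max flow = 60; residual-reachable set from 3 gives S-side
cut edges (S→T): {(3,0), (3,8), (4,8), (7,0), (7,8), (9,2)} total cap 60

Min-cut arcs: {(3,0), (3,8), (4,8), (7,0), (7,8), (9,2)} (total capacity 60)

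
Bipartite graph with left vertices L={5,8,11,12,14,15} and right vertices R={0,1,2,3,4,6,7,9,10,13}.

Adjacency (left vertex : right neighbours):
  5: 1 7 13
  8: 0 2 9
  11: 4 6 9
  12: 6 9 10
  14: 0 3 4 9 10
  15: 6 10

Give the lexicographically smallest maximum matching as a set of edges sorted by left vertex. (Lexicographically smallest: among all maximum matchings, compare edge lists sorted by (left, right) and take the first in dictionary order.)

|M| = 6 (so the lex-smallest maximum matching has 6 edges)
process left vertices in ascending order; for each, take the smallest-labelled available neighbour that still permits 6 edges overall, or leave it unmatched if none does
lex-smallest matching: {5-1, 8-0, 11-4, 12-6, 14-3, 15-10}

Lex-smallest maximum matching: {(5,1), (8,0), (11,4), (12,6), (14,3), (15,10)}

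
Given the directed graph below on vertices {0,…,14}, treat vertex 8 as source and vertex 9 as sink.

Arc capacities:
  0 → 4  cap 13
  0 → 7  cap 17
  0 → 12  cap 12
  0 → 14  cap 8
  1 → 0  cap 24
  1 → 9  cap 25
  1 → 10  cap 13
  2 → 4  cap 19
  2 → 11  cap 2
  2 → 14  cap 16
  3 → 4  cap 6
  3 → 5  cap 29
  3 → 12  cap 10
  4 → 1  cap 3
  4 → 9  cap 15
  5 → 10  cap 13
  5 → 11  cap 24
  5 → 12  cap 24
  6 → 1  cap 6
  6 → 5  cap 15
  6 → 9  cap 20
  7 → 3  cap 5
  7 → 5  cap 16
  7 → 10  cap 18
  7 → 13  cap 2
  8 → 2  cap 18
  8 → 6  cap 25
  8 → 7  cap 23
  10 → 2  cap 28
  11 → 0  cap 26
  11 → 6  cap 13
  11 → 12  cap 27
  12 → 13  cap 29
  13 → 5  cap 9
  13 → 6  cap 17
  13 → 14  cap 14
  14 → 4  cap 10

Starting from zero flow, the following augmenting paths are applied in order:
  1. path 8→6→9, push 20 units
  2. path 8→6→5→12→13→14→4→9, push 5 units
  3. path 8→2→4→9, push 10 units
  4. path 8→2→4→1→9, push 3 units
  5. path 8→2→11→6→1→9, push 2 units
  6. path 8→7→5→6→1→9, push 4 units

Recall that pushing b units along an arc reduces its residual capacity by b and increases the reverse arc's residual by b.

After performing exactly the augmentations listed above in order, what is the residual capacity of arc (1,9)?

Residual capacity of (1,9): 16

after path 1 (8→6→9, push 20): res(1,9)=25
after path 2 (8→6→5→12→13→14→4→9, push 5): res(1,9)=25
after path 3 (8→2→4→9, push 10): res(1,9)=25
after path 4 (8→2→4→1→9, push 3): res(1,9)=22
after path 5 (8→2→11→6→1→9, push 2): res(1,9)=20
after path 6 (8→7→5→6→1→9, push 4): res(1,9)=16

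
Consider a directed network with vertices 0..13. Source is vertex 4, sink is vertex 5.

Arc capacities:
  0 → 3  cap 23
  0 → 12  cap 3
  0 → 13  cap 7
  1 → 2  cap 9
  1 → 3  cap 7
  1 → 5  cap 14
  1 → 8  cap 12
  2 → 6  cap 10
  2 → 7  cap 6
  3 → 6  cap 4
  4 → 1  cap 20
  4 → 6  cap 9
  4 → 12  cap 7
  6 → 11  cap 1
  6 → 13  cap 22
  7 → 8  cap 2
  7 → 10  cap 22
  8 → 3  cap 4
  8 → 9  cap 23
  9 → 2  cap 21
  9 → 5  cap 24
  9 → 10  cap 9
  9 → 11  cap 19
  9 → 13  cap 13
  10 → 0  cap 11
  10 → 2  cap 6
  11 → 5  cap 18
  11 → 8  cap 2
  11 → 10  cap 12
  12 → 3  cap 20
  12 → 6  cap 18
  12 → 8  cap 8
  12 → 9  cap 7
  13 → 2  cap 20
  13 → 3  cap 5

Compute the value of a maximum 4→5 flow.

Maximum flow value: 33

augment #1: 4→1→5 bottleneck 14, total now 14
augment #2: 4→6→11→5 bottleneck 1, total now 15
augment #3: 4→12→9→5 bottleneck 7, total now 22
augment #4: 4→1→8→9→5 bottleneck 6, total now 28
augment #5: 4→6→13→2→7→8→9→5 bottleneck 2, total now 30
augment #6: 4→6→13→2→7→10→0→12→8→9→5 bottleneck 3, total now 33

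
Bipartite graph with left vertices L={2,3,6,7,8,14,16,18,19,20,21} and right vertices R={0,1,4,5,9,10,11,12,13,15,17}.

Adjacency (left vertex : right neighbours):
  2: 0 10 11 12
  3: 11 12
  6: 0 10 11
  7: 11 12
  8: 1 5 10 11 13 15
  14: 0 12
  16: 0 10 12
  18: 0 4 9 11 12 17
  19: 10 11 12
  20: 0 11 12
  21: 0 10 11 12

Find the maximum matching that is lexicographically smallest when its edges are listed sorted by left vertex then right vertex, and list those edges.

Lex-smallest maximum matching: {(2,0), (3,11), (6,10), (7,12), (8,1), (18,4)}

|M| = 6 (so the lex-smallest maximum matching has 6 edges)
process left vertices in ascending order; for each, take the smallest-labelled available neighbour that still permits 6 edges overall, or leave it unmatched if none does
lex-smallest matching: {2-0, 3-11, 6-10, 7-12, 8-1, 18-4}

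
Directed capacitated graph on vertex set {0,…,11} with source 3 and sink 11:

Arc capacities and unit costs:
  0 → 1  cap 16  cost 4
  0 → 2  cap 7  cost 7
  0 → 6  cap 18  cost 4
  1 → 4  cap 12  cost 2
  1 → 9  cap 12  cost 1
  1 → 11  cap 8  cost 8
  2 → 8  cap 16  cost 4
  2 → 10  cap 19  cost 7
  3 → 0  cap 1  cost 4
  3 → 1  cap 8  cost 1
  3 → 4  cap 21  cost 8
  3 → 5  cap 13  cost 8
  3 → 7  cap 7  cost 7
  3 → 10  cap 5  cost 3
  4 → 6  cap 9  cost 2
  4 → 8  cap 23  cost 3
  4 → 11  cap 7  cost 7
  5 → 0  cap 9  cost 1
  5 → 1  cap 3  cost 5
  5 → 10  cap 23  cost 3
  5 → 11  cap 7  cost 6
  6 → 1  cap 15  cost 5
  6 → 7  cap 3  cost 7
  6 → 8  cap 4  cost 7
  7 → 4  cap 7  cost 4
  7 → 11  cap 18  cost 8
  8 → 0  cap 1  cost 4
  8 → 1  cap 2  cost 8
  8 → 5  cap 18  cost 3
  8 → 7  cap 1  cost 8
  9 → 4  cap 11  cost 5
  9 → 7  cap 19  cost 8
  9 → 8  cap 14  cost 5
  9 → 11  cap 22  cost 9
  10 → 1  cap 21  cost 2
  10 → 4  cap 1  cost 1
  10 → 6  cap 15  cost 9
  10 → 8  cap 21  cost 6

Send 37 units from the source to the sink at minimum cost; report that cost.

shortest-cost path #1: 3→1→11 push 8 @ unit cost 9 (adds 72)
shortest-cost path #2: 3→10→4→11 push 1 @ unit cost 11 (adds 11)
shortest-cost path #3: 3→5→11 push 7 @ unit cost 14 (adds 98)
shortest-cost path #4: 3→10→1→4→11 push 4 @ unit cost 14 (adds 56)
shortest-cost path #5: 3→4→11 push 2 @ unit cost 15 (adds 30)
shortest-cost path #6: 3→7→11 push 7 @ unit cost 15 (adds 105)
shortest-cost path #7: 3→4→1→9→11 push 4 @ unit cost 16 (adds 64)
shortest-cost path #8: 3→0→1→9→11 push 1 @ unit cost 18 (adds 18)
shortest-cost path #9: 3→4→10→1→9→11 push 1 @ unit cost 19 (adds 19)
shortest-cost path #10: 3→5→1→9→11 push 2 @ unit cost 23 (adds 46)
total cost = 519

Minimum cost for 37 units: 519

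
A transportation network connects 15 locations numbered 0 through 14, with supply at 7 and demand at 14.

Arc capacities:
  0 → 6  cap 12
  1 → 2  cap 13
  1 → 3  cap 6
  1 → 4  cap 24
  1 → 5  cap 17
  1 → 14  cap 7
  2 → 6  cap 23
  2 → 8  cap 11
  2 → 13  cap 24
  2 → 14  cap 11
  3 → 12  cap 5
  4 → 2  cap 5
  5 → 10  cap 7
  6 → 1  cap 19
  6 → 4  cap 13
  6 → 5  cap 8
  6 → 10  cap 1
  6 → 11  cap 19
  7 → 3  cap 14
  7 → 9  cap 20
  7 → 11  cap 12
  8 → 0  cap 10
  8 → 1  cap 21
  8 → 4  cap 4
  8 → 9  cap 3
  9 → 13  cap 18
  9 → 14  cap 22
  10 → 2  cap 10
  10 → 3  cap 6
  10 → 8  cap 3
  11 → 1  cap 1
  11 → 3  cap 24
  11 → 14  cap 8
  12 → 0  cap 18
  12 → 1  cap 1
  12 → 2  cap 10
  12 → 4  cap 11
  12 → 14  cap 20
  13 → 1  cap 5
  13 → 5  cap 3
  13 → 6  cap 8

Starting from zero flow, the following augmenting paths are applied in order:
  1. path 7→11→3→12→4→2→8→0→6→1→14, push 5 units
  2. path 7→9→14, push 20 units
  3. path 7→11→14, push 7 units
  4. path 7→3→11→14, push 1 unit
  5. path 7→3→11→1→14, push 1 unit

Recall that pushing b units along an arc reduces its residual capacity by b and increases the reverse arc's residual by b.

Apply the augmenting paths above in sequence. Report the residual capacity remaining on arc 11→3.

after path 1 (7→11→3→12→4→2→8→0→6→1→14, push 5): res(11,3)=19
after path 2 (7→9→14, push 20): res(11,3)=19
after path 3 (7→11→14, push 7): res(11,3)=19
after path 4 (7→3→11→14, push 1): res(11,3)=20
after path 5 (7→3→11→1→14, push 1): res(11,3)=21

Residual capacity of (11,3): 21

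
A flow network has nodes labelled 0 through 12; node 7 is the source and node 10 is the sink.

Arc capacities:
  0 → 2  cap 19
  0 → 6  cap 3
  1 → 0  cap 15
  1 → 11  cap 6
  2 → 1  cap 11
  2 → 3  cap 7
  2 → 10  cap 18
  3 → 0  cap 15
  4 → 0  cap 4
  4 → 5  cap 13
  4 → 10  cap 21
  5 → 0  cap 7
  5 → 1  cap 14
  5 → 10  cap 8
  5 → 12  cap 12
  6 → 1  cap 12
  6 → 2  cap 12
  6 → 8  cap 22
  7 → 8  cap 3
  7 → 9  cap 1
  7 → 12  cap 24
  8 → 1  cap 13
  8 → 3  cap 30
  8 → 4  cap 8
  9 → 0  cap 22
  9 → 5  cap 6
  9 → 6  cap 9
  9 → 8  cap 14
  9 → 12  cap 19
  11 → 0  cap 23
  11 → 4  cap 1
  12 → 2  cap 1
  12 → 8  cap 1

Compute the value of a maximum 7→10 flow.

augment #1: 7→8→4→10 bottleneck 3, total now 3
augment #2: 7→9→5→10 bottleneck 1, total now 4
augment #3: 7→12→2→10 bottleneck 1, total now 5
augment #4: 7→12→8→4→10 bottleneck 1, total now 6

Maximum flow value: 6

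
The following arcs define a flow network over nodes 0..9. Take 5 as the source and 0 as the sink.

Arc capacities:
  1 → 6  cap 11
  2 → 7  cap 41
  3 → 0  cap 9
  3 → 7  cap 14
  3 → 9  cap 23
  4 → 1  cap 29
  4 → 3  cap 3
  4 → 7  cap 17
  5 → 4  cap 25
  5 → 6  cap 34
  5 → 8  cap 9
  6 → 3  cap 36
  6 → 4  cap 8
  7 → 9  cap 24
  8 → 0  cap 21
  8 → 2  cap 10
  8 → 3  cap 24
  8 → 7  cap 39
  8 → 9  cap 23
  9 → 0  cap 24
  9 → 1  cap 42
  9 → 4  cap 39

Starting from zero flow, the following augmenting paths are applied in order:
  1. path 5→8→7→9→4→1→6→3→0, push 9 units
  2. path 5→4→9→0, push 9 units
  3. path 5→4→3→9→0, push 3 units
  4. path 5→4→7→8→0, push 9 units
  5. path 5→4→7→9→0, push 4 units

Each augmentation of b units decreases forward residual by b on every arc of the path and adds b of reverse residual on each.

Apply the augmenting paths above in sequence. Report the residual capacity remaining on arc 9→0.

after path 1 (5→8→7→9→4→1→6→3→0, push 9): res(9,0)=24
after path 2 (5→4→9→0, push 9): res(9,0)=15
after path 3 (5→4→3→9→0, push 3): res(9,0)=12
after path 4 (5→4→7→8→0, push 9): res(9,0)=12
after path 5 (5→4→7→9→0, push 4): res(9,0)=8

Residual capacity of (9,0): 8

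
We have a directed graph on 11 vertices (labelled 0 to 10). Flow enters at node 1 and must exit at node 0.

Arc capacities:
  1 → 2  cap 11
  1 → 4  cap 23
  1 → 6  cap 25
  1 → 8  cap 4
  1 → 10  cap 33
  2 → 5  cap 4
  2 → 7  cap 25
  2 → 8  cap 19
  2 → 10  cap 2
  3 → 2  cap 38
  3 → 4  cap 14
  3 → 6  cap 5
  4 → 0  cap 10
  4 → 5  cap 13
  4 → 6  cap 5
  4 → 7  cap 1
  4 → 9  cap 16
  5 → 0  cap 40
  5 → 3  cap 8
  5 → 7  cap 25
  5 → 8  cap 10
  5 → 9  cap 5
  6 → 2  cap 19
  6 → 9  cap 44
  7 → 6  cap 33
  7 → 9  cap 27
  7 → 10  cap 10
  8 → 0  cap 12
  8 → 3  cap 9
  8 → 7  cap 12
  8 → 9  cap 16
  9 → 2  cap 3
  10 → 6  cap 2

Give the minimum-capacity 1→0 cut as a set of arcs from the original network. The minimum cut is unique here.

augment #1: 1→4→0 push 10
augment #2: 1→8→0 push 4
augment #3: 1→2→5→0 push 4
augment #4: 1→2→8→0 push 7
augment #5: 1→4→5→0 push 13
augment #6: 1→6→2→8→0 push 1
max flow = 39; residual-reachable set from 1 gives S-side
cut edges (S→T): {(2,5), (4,0), (4,5), (8,0)} total cap 39

Min-cut arcs: {(2,5), (4,0), (4,5), (8,0)} (total capacity 39)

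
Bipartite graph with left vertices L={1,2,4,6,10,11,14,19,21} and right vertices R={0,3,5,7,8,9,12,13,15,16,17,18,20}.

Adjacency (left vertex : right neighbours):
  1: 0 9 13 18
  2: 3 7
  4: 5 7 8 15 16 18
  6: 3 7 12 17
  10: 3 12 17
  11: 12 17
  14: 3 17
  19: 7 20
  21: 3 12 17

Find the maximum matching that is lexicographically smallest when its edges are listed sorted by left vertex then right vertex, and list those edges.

|M| = 7 (so the lex-smallest maximum matching has 7 edges)
process left vertices in ascending order; for each, take the smallest-labelled available neighbour that still permits 7 edges overall, or leave it unmatched if none does
lex-smallest matching: {1-0, 2-3, 4-5, 6-7, 10-12, 11-17, 19-20}

Lex-smallest maximum matching: {(1,0), (2,3), (4,5), (6,7), (10,12), (11,17), (19,20)}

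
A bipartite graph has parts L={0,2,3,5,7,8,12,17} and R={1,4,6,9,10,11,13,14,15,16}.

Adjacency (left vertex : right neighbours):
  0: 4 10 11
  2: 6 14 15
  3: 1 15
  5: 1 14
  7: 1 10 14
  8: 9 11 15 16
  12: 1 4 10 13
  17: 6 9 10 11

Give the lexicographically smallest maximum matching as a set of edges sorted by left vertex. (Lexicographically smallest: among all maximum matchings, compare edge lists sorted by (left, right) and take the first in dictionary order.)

|M| = 8 (so the lex-smallest maximum matching has 8 edges)
process left vertices in ascending order; for each, take the smallest-labelled available neighbour that still permits 8 edges overall, or leave it unmatched if none does
lex-smallest matching: {0-4, 2-6, 3-1, 5-14, 7-10, 8-9, 12-13, 17-11}

Lex-smallest maximum matching: {(0,4), (2,6), (3,1), (5,14), (7,10), (8,9), (12,13), (17,11)}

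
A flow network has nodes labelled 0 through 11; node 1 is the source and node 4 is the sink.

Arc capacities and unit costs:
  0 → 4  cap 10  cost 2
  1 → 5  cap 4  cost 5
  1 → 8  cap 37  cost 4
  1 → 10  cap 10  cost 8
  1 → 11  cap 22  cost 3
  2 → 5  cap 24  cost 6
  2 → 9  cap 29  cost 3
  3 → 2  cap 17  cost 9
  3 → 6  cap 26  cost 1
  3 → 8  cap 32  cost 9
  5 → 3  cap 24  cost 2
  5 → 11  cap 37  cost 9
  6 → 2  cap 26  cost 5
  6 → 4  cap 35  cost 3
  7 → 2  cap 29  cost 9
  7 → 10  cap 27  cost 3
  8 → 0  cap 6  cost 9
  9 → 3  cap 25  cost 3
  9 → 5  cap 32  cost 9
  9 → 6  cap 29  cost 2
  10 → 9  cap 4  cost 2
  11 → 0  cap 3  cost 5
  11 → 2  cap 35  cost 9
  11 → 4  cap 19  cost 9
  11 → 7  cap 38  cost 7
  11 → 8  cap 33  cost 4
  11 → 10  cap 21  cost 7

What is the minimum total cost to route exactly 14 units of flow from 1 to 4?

shortest-cost path #1: 1→11→0→4 push 3 @ unit cost 10 (adds 30)
shortest-cost path #2: 1→5→3→6→4 push 4 @ unit cost 11 (adds 44)
shortest-cost path #3: 1→11→4 push 7 @ unit cost 12 (adds 84)
total cost = 158

Minimum cost for 14 units: 158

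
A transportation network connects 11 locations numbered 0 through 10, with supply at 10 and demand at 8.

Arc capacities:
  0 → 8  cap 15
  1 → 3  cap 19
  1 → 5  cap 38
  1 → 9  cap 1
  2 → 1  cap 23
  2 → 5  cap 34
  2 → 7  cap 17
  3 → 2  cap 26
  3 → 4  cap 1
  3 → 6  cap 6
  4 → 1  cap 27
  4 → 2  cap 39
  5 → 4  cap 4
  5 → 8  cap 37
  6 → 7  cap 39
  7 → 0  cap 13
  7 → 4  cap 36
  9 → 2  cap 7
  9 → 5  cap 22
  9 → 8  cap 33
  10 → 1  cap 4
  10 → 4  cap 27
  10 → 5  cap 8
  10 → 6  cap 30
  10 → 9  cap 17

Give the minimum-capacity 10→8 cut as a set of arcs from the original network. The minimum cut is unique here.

augment #1: 10→5→8 push 8
augment #2: 10→9→8 push 17
augment #3: 10→1→5→8 push 4
augment #4: 10→4→1→5→8 push 25
augment #5: 10→4→1→9→8 push 1
augment #6: 10→6→7→0→8 push 13
max flow = 68; residual-reachable set from 10 gives S-side
cut edges (S→T): {(1,9), (5,8), (7,0), (10,9)} total cap 68

Min-cut arcs: {(1,9), (5,8), (7,0), (10,9)} (total capacity 68)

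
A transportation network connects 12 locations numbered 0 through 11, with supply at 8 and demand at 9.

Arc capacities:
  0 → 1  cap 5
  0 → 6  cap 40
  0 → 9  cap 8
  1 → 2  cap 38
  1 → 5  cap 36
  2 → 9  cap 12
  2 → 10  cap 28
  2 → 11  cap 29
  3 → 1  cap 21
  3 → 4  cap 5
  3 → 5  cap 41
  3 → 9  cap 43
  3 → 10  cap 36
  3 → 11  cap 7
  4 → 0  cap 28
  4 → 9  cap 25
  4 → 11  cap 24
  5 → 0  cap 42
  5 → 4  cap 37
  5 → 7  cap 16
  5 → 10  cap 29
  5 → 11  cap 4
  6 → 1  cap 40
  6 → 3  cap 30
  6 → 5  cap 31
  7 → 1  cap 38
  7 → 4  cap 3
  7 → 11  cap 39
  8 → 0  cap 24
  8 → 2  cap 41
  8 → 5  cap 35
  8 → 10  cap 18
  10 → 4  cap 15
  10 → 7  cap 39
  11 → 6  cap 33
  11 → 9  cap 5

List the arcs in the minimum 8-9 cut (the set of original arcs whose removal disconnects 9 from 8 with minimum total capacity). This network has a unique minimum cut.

augment #1: 8→0→9 push 8
augment #2: 8→2→9 push 12
augment #3: 8→2→11→9 push 5
augment #4: 8→5→4→9 push 25
augment #5: 8→0→6→3→9 push 16
augment #6: 8→2→11→6→3→9 push 14
max flow = 80; residual-reachable set from 8 gives S-side
cut edges (S→T): {(0,9), (2,9), (4,9), (6,3), (11,9)} total cap 80

Min-cut arcs: {(0,9), (2,9), (4,9), (6,3), (11,9)} (total capacity 80)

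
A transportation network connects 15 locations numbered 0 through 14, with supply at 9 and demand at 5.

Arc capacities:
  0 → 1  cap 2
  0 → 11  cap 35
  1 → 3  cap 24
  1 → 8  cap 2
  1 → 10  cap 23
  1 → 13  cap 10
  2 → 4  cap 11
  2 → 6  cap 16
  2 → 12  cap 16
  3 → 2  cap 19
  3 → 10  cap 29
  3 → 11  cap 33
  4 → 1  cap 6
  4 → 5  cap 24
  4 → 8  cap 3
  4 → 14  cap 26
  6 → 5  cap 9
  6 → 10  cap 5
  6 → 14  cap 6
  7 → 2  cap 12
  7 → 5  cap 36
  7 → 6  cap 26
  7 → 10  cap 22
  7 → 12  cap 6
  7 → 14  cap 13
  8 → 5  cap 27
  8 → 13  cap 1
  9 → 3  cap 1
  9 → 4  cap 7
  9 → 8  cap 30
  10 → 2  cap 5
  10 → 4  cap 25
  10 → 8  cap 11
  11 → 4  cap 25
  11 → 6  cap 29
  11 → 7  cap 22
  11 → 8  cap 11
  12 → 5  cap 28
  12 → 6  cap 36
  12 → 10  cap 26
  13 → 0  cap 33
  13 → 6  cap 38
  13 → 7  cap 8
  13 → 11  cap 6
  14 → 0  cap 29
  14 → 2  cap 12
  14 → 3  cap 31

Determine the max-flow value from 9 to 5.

augment #1: 9→4→5 bottleneck 7, total now 7
augment #2: 9→8→5 bottleneck 27, total now 34
augment #3: 9→3→2→4→5 bottleneck 1, total now 35
augment #4: 9→8→13→6→5 bottleneck 1, total now 36

Maximum flow value: 36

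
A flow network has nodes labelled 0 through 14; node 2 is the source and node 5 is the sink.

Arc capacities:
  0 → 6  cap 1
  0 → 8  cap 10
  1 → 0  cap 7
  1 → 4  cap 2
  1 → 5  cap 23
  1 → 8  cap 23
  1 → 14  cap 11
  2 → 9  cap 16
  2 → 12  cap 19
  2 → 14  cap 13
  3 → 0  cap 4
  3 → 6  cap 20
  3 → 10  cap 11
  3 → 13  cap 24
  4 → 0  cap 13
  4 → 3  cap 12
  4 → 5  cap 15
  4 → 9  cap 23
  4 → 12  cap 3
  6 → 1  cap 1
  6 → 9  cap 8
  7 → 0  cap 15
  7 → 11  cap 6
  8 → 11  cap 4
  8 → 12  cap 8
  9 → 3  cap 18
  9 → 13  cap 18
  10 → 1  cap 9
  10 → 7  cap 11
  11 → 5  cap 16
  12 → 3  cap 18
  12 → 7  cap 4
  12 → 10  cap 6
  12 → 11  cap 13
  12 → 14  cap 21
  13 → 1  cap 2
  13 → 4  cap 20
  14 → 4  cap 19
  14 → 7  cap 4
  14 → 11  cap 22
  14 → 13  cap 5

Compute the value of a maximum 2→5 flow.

Maximum flow value: 43

augment #1: 2→12→11→5 bottleneck 13, total now 13
augment #2: 2→14→4→5 bottleneck 13, total now 26
augment #3: 2→9→13→1→5 bottleneck 2, total now 28
augment #4: 2→9→13→4→5 bottleneck 2, total now 30
augment #5: 2→12→7→11→5 bottleneck 3, total now 33
augment #6: 2→12→10→1→5 bottleneck 3, total now 36
augment #7: 2→9→3→6→1→5 bottleneck 1, total now 37
augment #8: 2→9→3→10→1→5 bottleneck 6, total now 43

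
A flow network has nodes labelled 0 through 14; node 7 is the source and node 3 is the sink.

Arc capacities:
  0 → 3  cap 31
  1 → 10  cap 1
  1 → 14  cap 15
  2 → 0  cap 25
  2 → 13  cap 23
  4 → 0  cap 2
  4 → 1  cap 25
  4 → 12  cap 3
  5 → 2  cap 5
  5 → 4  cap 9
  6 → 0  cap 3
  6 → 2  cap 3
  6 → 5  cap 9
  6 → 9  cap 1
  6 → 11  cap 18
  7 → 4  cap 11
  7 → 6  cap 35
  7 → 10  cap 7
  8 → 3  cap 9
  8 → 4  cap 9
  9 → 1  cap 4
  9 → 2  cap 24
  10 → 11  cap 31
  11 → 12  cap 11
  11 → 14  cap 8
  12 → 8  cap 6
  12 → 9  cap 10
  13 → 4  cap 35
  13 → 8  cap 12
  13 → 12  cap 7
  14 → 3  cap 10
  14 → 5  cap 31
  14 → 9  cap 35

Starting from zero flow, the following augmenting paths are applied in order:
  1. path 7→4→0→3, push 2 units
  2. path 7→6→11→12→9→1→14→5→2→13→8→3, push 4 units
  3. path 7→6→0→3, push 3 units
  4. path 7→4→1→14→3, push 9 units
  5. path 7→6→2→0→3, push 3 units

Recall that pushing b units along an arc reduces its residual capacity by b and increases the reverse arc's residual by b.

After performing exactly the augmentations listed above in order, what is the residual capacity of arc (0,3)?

after path 1 (7→4→0→3, push 2): res(0,3)=29
after path 2 (7→6→11→12→9→1→14→5→2→13→8→3, push 4): res(0,3)=29
after path 3 (7→6→0→3, push 3): res(0,3)=26
after path 4 (7→4→1→14→3, push 9): res(0,3)=26
after path 5 (7→6→2→0→3, push 3): res(0,3)=23

Residual capacity of (0,3): 23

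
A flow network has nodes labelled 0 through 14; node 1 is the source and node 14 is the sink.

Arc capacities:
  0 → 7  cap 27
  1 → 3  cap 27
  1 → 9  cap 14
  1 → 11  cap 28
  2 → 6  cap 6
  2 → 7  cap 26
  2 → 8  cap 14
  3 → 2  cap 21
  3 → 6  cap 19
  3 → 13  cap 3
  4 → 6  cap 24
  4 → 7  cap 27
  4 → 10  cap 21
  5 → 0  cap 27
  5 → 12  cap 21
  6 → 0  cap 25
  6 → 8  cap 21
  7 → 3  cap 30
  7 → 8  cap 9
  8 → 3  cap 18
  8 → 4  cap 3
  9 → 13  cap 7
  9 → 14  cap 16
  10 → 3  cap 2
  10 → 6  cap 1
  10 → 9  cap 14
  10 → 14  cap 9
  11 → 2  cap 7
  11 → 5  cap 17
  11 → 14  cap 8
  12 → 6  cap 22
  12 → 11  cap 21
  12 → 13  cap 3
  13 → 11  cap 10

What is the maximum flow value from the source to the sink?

augment #1: 1→9→14 bottleneck 14, total now 14
augment #2: 1→11→14 bottleneck 8, total now 22
augment #3: 1→3→2→8→4→10→14 bottleneck 3, total now 25

Maximum flow value: 25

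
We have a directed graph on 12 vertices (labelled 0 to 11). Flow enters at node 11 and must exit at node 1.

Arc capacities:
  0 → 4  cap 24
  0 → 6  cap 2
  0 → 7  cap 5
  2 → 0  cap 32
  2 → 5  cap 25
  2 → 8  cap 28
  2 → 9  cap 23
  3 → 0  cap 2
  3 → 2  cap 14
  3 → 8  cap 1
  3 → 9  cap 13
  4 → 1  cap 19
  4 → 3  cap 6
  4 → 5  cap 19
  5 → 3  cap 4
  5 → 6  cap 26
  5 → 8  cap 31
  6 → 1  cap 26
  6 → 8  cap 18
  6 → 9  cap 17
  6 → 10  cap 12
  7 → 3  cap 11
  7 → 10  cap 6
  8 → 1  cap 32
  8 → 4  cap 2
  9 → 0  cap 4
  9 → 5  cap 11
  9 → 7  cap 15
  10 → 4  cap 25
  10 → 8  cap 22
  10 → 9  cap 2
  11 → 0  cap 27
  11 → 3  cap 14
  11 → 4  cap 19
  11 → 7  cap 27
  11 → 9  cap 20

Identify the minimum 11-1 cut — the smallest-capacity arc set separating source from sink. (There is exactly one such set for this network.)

augment #1: 11→4→1 push 19
augment #2: 11→0→6→1 push 2
augment #3: 11→3→8→1 push 1
augment #4: 11→3→2→8→1 push 13
augment #5: 11→7→10→8→1 push 6
augment #6: 11→9→5→6→1 push 11
augment #7: 11→0→4→5→6→1 push 13
augment #8: 11→0→4→5→8→1 push 6
augment #9: 11→7→3→2→8→1 push 1
max flow = 72; residual-reachable set from 11 gives S-side
cut edges (S→T): {(0,6), (3,2), (3,8), (4,1), (4,5), (7,10), (9,5)} total cap 72

Min-cut arcs: {(0,6), (3,2), (3,8), (4,1), (4,5), (7,10), (9,5)} (total capacity 72)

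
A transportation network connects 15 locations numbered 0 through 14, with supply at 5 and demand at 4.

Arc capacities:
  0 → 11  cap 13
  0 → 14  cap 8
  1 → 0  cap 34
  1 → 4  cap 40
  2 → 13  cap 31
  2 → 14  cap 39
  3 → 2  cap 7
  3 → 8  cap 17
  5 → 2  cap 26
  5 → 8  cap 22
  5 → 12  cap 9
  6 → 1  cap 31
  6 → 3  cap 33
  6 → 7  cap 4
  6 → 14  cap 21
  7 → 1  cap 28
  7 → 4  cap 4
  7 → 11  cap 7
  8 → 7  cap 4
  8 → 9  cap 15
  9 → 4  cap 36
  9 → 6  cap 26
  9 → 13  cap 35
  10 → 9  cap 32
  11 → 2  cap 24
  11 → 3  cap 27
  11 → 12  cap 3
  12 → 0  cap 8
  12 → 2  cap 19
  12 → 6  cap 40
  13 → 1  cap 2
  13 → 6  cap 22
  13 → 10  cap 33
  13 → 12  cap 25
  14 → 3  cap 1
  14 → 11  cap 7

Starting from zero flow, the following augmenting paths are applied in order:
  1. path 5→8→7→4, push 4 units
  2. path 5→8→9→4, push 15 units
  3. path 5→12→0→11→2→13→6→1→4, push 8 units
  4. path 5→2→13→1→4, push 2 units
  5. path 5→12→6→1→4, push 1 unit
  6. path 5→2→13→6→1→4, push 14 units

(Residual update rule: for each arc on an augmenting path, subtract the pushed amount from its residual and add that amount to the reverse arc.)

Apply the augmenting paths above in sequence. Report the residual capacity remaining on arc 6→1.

after path 1 (5→8→7→4, push 4): res(6,1)=31
after path 2 (5→8→9→4, push 15): res(6,1)=31
after path 3 (5→12→0→11→2→13→6→1→4, push 8): res(6,1)=23
after path 4 (5→2→13→1→4, push 2): res(6,1)=23
after path 5 (5→12→6→1→4, push 1): res(6,1)=22
after path 6 (5→2→13→6→1→4, push 14): res(6,1)=8

Residual capacity of (6,1): 8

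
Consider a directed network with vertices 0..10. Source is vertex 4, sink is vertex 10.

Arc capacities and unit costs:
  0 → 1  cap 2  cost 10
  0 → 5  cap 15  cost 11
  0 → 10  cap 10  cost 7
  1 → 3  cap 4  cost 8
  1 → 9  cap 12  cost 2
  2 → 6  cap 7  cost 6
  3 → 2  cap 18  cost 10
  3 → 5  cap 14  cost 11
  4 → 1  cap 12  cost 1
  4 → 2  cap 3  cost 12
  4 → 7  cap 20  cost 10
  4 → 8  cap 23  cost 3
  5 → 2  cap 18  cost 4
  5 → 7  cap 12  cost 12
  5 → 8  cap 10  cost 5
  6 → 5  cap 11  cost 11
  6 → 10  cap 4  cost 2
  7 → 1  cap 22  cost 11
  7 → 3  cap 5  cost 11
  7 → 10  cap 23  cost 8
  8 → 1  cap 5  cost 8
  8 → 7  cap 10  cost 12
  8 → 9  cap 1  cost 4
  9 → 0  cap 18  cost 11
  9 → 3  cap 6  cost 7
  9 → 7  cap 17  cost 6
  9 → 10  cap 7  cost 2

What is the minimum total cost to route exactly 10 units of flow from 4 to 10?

Minimum cost for 10 units: 86

shortest-cost path #1: 4→1→9→10 push 7 @ unit cost 5 (adds 35)
shortest-cost path #2: 4→1→9→7→10 push 3 @ unit cost 17 (adds 51)
total cost = 86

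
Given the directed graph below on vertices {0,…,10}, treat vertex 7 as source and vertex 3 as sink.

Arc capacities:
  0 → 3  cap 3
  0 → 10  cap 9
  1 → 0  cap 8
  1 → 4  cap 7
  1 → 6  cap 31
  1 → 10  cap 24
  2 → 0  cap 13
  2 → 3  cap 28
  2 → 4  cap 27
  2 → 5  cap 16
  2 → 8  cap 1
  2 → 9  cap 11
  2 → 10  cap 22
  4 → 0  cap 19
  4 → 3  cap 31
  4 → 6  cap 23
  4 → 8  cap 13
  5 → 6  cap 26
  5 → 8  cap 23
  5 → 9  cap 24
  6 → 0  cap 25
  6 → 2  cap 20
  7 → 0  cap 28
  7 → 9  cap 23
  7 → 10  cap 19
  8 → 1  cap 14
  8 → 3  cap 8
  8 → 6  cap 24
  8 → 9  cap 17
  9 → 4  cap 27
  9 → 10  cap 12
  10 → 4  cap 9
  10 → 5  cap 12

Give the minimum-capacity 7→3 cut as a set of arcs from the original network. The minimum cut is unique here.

augment #1: 7→0→3 push 3
augment #2: 7→9→4→3 push 23
augment #3: 7→10→4→3 push 8
augment #4: 7→10→4→8→3 push 1
augment #5: 7→10→5→8→3 push 7
augment #6: 7→10→5→6→2→3 push 3
augment #7: 7→0→10→5→6→2→3 push 2
max flow = 47; residual-reachable set from 7 gives S-side
cut edges (S→T): {(0,3), (7,9), (10,4), (10,5)} total cap 47

Min-cut arcs: {(0,3), (7,9), (10,4), (10,5)} (total capacity 47)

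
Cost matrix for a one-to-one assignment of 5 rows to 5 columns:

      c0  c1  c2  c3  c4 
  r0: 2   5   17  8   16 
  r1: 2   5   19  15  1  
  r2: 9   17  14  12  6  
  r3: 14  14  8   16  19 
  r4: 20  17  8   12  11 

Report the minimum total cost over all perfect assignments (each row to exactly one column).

Minimum assignment cost: 33

one of 2 optimal assignments: row0→col0 (cost 2), row1→col1 (cost 5), row2→col4 (cost 6), row3→col2 (cost 8), row4→col3 (cost 12)
total = 2 + 5 + 6 + 8 + 12 = 33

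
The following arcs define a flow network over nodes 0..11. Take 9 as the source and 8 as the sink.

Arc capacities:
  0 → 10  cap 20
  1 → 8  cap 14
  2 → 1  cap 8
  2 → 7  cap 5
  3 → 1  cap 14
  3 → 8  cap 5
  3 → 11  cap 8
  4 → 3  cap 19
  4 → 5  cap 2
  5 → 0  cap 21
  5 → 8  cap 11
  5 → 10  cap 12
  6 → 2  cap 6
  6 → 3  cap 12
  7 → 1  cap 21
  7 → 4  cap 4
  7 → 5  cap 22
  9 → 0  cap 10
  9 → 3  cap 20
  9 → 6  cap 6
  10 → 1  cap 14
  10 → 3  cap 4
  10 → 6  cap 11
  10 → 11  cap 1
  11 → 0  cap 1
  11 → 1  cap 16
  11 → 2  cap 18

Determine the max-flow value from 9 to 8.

Maximum flow value: 24

augment #1: 9→3→8 bottleneck 5, total now 5
augment #2: 9→3→1→8 bottleneck 14, total now 19
augment #3: 9→6→2→7→5→8 bottleneck 5, total now 24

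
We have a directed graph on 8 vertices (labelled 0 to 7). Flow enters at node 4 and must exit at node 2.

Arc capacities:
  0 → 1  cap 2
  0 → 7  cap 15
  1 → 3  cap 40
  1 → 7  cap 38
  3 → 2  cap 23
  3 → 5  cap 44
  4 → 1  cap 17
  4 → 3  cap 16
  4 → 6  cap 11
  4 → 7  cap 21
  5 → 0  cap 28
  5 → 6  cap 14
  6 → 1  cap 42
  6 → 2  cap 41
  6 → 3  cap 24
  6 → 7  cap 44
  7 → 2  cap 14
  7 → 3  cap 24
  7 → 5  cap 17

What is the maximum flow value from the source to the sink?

augment #1: 4→3→2 bottleneck 16, total now 16
augment #2: 4→6→2 bottleneck 11, total now 27
augment #3: 4→7→2 bottleneck 14, total now 41
augment #4: 4→1→3→2 bottleneck 7, total now 48
augment #5: 4→7→5→6→2 bottleneck 7, total now 55
augment #6: 4→1→3→5→6→2 bottleneck 7, total now 62

Maximum flow value: 62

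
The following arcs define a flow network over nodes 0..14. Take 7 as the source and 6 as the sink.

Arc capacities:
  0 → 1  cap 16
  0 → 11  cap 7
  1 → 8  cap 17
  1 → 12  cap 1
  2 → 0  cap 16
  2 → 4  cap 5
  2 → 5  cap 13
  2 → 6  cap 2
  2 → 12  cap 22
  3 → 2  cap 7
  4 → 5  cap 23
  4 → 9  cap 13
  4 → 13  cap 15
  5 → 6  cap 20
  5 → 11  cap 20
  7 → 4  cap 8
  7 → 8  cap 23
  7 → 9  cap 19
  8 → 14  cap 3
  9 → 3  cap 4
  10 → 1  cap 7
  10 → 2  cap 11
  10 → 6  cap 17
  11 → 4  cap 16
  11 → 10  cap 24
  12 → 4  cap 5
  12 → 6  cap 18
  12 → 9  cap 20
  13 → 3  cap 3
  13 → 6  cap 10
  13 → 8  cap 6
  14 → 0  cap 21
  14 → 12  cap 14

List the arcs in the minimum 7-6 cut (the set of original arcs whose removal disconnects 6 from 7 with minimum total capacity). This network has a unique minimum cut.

augment #1: 7→4→5→6 push 8
augment #2: 7→8→14→12→6 push 3
augment #3: 7→9→3→2→6 push 2
augment #4: 7→9→3→2→5→6 push 2
max flow = 15; residual-reachable set from 7 gives S-side
cut edges (S→T): {(7,4), (8,14), (9,3)} total cap 15

Min-cut arcs: {(7,4), (8,14), (9,3)} (total capacity 15)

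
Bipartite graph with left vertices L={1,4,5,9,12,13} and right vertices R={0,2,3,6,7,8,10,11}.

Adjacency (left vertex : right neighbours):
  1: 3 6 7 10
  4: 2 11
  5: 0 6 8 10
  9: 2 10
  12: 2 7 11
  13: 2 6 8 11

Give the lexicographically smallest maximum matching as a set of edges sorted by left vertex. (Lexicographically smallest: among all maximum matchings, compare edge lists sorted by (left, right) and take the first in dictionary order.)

|M| = 6 (so the lex-smallest maximum matching has 6 edges)
process left vertices in ascending order; for each, take the smallest-labelled available neighbour that still permits 6 edges overall, or leave it unmatched if none does
lex-smallest matching: {1-3, 4-2, 5-0, 9-10, 12-7, 13-6}

Lex-smallest maximum matching: {(1,3), (4,2), (5,0), (9,10), (12,7), (13,6)}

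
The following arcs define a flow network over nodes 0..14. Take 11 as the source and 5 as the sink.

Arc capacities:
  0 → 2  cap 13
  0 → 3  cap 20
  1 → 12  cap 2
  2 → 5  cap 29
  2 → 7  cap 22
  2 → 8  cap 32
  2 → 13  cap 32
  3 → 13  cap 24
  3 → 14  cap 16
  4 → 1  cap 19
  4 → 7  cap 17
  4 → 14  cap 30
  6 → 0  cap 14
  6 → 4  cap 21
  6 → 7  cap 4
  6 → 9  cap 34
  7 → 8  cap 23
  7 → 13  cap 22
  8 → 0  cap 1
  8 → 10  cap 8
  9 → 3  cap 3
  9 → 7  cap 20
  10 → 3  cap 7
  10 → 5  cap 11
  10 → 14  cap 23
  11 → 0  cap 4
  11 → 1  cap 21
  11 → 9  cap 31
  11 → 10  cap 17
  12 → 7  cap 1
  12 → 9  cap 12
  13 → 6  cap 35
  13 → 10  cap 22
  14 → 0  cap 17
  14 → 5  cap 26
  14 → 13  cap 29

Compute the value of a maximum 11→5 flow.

augment #1: 11→10→5 bottleneck 11, total now 11
augment #2: 11→0→2→5 bottleneck 4, total now 15
augment #3: 11→10→14→5 bottleneck 6, total now 21
augment #4: 11→9→3→14→5 bottleneck 3, total now 24
augment #5: 11→9→7→8→0→2→5 bottleneck 1, total now 25
augment #6: 11→9→7→8→10→14→5 bottleneck 8, total now 33
augment #7: 11→9→7→13→10→14→5 bottleneck 9, total now 42
augment #8: 11→9→7→13→6→0→2→5 bottleneck 2, total now 44
augment #9: 11→1→12→7→13→6→0→2→5 bottleneck 1, total now 45

Maximum flow value: 45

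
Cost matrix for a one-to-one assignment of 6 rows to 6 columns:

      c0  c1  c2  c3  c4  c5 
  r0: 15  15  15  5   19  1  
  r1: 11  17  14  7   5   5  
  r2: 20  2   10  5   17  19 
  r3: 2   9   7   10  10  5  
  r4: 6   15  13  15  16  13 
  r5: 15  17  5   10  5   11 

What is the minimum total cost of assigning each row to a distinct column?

one of 2 optimal assignments: row0→col3 (cost 5), row1→col4 (cost 5), row2→col1 (cost 2), row3→col5 (cost 5), row4→col0 (cost 6), row5→col2 (cost 5)
total = 5 + 5 + 2 + 5 + 6 + 5 = 28

Minimum assignment cost: 28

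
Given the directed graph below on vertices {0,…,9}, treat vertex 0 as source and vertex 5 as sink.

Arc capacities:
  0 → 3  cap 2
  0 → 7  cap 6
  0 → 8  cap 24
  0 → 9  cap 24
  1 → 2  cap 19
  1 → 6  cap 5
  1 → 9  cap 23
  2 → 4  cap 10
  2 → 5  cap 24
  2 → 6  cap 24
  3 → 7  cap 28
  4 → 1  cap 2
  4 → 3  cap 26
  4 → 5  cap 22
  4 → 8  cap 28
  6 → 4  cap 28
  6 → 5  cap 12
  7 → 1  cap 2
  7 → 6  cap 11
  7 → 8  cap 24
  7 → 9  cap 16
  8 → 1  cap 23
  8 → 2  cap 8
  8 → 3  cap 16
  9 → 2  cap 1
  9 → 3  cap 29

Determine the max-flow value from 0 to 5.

augment #1: 0→7→6→5 bottleneck 6, total now 6
augment #2: 0→8→2→5 bottleneck 8, total now 14
augment #3: 0→9→2→5 bottleneck 1, total now 15
augment #4: 0→3→7→6→5 bottleneck 2, total now 17
augment #5: 0→8→1→2→5 bottleneck 15, total now 32
augment #6: 0→8→1→6→5 bottleneck 1, total now 33
augment #7: 0→9→3→7→6→5 bottleneck 3, total now 36
augment #8: 0→9→3→7→1→2→4→5 bottleneck 2, total now 38
augment #9: 0→9→3→7→8→1→2→4→5 bottleneck 2, total now 40
augment #10: 0→9→3→7→8→1→6→4→5 bottleneck 4, total now 44

Maximum flow value: 44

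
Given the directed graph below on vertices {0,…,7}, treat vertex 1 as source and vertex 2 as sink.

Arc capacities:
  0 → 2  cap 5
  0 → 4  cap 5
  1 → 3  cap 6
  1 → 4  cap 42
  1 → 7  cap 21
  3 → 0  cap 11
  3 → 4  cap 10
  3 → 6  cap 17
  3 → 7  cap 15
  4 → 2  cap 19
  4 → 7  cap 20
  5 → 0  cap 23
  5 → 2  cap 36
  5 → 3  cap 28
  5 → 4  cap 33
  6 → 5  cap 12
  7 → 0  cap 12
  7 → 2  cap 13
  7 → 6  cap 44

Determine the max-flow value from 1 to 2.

augment #1: 1→4→2 bottleneck 19, total now 19
augment #2: 1→7→2 bottleneck 13, total now 32
augment #3: 1→3→0→2 bottleneck 5, total now 37
augment #4: 1→3→6→5→2 bottleneck 1, total now 38
augment #5: 1→7→6→5→2 bottleneck 8, total now 46
augment #6: 1→4→7→6→5→2 bottleneck 3, total now 49

Maximum flow value: 49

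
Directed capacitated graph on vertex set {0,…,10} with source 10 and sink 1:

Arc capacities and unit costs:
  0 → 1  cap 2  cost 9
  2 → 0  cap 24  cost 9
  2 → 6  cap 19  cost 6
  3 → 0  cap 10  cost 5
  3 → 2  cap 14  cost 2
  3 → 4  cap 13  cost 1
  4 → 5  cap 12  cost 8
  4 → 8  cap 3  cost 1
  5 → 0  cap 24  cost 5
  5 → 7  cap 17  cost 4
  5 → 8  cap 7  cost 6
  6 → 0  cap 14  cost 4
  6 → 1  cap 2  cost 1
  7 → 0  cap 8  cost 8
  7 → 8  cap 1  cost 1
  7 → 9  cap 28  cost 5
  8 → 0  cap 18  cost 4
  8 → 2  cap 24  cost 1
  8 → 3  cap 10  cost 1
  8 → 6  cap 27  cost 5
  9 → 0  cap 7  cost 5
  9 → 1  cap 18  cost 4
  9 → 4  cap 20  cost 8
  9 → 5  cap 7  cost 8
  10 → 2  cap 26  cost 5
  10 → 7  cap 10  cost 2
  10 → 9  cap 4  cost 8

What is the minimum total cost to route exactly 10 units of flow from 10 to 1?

shortest-cost path #1: 10→7→8→6→1 push 1 @ unit cost 9 (adds 9)
shortest-cost path #2: 10→7→9→1 push 9 @ unit cost 11 (adds 99)
total cost = 108

Minimum cost for 10 units: 108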